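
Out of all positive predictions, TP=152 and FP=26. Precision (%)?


Precision = TP/(TP+FP)
= 152/(152+26)
= 152/178 = 85.39%

85.39%


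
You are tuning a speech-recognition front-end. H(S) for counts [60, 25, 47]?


Probabilities: [60/132, 25/132, 47/132] ≈ [0.4545, 0.1894, 0.3561]
H = -((60/132)·log₂(60/132) + (25/132)·log₂(25/132) + (47/132)·log₂(47/132))
  = 1.5022 bits

1.5022 bits


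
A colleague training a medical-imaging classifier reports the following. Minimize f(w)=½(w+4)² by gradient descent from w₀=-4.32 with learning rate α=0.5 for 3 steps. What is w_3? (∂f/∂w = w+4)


step 1: grad = -4.32+4 = -0.32; w = -4.32 - 0.5·(-0.32) = -4.16
step 2: grad = -4.16+4 = -0.16; w = -4.16 - 0.5·(-0.16) = -4.08
step 3: grad = -4.08+4 = -0.08; w = -4.08 - 0.5·(-0.08) = -4.04

-4.04


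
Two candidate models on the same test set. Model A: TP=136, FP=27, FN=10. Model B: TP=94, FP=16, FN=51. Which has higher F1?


Model A: P=136/163=0.8344, R=136/146=0.9315, F1=2PR/(P+R)=2TP/(2TP+FP+FN)=272/309=0.8803
Model B: P=94/110=0.8545, R=94/145=0.6483, F1=2PR/(P+R)=2TP/(2TP+FP+FN)=188/255=0.7373
0.8803 > 0.7373 → Model A

Model A


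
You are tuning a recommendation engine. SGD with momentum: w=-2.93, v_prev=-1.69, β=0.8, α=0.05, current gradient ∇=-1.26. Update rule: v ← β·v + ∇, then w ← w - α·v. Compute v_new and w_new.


v_new = 0.8·-1.69 - 1.26 = -1.352 - 1.26 = -2.612
w_new = -2.93 - 0.05·-2.612 = -2.93 + 0.1306 = -2.7994

v_new=-2.612, w_new=-2.7994


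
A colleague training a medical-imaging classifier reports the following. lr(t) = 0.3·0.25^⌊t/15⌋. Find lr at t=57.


n_drops = ⌊57/15⌋ = 3
lr = 0.3·0.25^3 = 0.3·0.015625 = 0.0046875

0.0046875


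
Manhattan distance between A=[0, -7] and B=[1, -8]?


d = |0-1| + |-7+ 8|
  = 1 + 1
  = 2

2


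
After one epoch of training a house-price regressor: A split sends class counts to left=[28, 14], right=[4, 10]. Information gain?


Parent = [32, 24], H_parent = 0.9852
H_left = 0.9183 (n=42), H_right = 0.8631 (n=14)
H_children = (42/56)·0.9183 + (14/56)·0.8631 = 0.9045
IG = 0.9852 - 0.9045 = 0.0807

0.0807


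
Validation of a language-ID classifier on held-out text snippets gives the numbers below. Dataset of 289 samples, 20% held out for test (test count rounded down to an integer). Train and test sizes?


Test = ⌊289·20/100⌋ = 57
Train = 289 - 57 = 232

Train: 232, Test: 57


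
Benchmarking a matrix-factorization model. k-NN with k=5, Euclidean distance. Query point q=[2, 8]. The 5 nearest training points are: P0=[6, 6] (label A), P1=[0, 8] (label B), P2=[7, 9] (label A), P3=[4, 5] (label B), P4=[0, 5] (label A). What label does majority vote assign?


d(q,P0) = 4.4721  (label A)
d(q,P1) = 2.0  (label B)
d(q,P2) = 5.099  (label A)
d(q,P3) = 3.6056  (label B)
d(q,P4) = 3.6056  (label A)
Votes: A=3, B=2
Majority → A

A


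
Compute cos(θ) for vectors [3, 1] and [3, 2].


A·B = 3·3 + 1·2 = 11
‖A‖ = √10 = 3.1623, ‖B‖ = √13 = 3.6056
cos = 11/(√10·√13) = 11/√130 = 0.9648

0.9648


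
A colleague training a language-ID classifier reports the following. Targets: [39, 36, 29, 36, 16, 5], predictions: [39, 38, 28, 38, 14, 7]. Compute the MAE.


Absolute errors: |39-39|=0, |36-38|=2, |29-28|=1, |36-38|=2, |16-14|=2, |5-7|=2
Sum = 9
MAE = 9/6 = 3/2

3/2


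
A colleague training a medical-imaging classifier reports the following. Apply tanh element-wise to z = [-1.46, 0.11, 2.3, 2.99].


tanh(-1.46) = -0.8977
tanh(0.11) = 0.1096
tanh(2.3) = 0.9801
tanh(2.99) = 0.995
result = [-0.8977, 0.1096, 0.9801, 0.995]

[-0.8977, 0.1096, 0.9801, 0.995]


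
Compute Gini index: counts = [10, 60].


Probabilities: [10/70, 60/70] ≈ [0.1429, 0.8571]
Σpᵢ² = (100 + 3600)/70² = 3700/4900
Gini = 1 - Σpᵢ² = 1 - 3700/4900 = 0.2449

0.2449


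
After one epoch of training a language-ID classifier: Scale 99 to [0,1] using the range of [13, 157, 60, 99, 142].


min=13, max=157
(99-13)/(157-13) = 86/144 = 0.5972

0.5972


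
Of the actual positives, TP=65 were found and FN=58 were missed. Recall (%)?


Recall = TP/(TP+FN)
= 65/(65+58)
= 65/123 = 52.85%

52.85%


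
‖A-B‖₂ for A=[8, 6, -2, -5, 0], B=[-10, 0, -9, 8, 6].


d = √((8+ 10)² + (6-0)² + (-2+ 9)² + (-5-8)² + (0-6)²)
  = √(324 + 36 + 49 + 169 + 36)
  = √614 = 24.779

24.779


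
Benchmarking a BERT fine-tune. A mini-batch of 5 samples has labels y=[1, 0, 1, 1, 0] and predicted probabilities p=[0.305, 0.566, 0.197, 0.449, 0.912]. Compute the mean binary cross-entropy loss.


L[0] = -ln(0.305) = 1.1874
L[1] = -ln(1-0.566) = -ln(0.434) = 0.8347
L[2] = -ln(0.197) = 1.6246
L[3] = -ln(0.449) = 0.8007
L[4] = -ln(1-0.912) = -ln(0.088) = 2.4304
mean = (1.1874 + 0.8347 + 1.6246 + 0.8007 + 2.4304)/5 = 1.3756

1.3756


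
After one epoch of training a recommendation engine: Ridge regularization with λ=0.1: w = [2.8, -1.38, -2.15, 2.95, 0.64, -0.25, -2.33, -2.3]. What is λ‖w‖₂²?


‖w‖₂² = (2.8)² + (-1.38)² + (-2.15)² + (2.95)² + (0.64)² + (-0.25)² + (-2.33)² + (-2.3)²
     = 7.84 + 1.9044 + 4.6225 + 8.7025 + 0.4096 + 0.0625 + 5.4289 + 5.29
     = 34.2604
λ·‖w‖₂² = 0.1·34.2604 = 3.42604

3.42604


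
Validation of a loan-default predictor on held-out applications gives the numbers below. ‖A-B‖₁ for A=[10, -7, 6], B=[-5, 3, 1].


d = |10+ 5| + |-7-3| + |6-1|
  = 15 + 10 + 5
  = 30

30


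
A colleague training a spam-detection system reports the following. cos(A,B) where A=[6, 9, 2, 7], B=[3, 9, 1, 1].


A·B = 6·3 + 9·9 + 2·1 + 7·1 = 108
‖A‖ = √170 = 13.0384, ‖B‖ = √92 = 9.5917
cos = 108/(√170·√92) = 108/√15640 = 0.8636

0.8636


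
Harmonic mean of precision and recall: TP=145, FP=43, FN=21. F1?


Precision = 145/188 = 0.7713
Recall = 145/166 = 0.8735
F1 = 2·P·R/(P+R) = 2·TP/(2·TP+FP+FN) = 290/(290+43+21) = 290/354 = 0.8192

0.8192


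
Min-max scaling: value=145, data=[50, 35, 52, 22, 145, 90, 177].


min=22, max=177
(145-22)/(177-22) = 123/155 = 0.7935

0.7935


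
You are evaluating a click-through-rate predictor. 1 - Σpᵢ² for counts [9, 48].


Probabilities: [9/57, 48/57] ≈ [0.1579, 0.8421]
Σpᵢ² = (81 + 2304)/57² = 2385/3249
Gini = 1 - Σpᵢ² = 1 - 2385/3249 = 0.2659

0.2659


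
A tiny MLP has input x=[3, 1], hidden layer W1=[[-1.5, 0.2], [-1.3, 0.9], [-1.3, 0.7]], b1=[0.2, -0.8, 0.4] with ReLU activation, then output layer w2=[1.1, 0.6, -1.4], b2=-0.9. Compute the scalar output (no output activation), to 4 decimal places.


z1[0] = (-1.5)·(3) + (0.2)·(1) + 0.2 = -4.1
z1[1] = (-1.3)·(3) + (0.9)·(1) - 0.8 = -3.8
z1[2] = (-1.3)·(3) + (0.7)·(1) + 0.4 = -2.8
h = ReLU(z1) = [0.0, 0.0, 0.0]
output = (1.1)·(0.0) + (0.6)·(0.0) + (-1.4)·(0.0) - 0.9 = -0.9

-0.9


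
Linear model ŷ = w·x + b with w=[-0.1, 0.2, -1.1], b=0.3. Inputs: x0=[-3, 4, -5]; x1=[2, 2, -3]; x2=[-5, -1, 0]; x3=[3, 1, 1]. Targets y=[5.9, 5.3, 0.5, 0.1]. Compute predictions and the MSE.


ŷ0 = (-0.1)·(-3) + (0.2)·(4) + (-1.1)·(-5) + 0.3 = 6.9
ŷ1 = (-0.1)·(2) + (0.2)·(2) + (-1.1)·(-3) + 0.3 = 3.8
ŷ2 = (-0.1)·(-5) + (0.2)·(-1) + (-1.1)·(0) + 0.3 = 0.6
ŷ3 = (-0.1)·(3) + (0.2)·(1) + (-1.1)·(1) + 0.3 = -0.9
errors² = [1.0, 2.25, 0.01, 1.0]
MSE = 4.2600/4 = 1.065

1.065


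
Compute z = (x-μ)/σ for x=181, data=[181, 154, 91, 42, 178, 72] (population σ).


μ = 119.6667, σ = 53.9588
z = (181 - 119.6667)/53.9588 = 1.1367

1.1367


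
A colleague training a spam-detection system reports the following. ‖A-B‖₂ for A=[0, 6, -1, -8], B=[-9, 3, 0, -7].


d = √((0+ 9)² + (6-3)² + (-1-0)² + (-8+ 7)²)
  = √(81 + 9 + 1 + 1)
  = √92 = 9.5917

9.5917


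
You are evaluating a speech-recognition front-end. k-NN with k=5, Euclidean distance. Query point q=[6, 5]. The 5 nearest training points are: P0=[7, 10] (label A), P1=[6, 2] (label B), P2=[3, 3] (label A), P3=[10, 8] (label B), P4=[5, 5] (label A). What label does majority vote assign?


d(q,P0) = 5.099  (label A)
d(q,P1) = 3.0  (label B)
d(q,P2) = 3.6056  (label A)
d(q,P3) = 5.0  (label B)
d(q,P4) = 1.0  (label A)
Votes: A=3, B=2
Majority → A

A


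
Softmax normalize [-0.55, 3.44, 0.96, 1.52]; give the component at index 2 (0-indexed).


Exponentials: e^-0.55=0.5769, e^3.44=31.187, e^0.96=2.6117, e^1.52=4.5722
Sum = 38.9478
Softmax = [0.0148, 0.8007, 0.0671, 0.1174]
p[2] = 2.6117/38.9478 = 0.0671

0.0671


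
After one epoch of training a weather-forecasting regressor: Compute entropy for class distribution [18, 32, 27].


Probabilities: [18/77, 32/77, 27/77] ≈ [0.2338, 0.4156, 0.3506]
H = -((18/77)·log₂(18/77) + (32/77)·log₂(32/77) + (27/77)·log₂(27/77))
  = 1.5468 bits

1.5468 bits


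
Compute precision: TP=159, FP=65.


Precision = TP/(TP+FP)
= 159/(159+65)
= 159/224 = 70.98%

70.98%


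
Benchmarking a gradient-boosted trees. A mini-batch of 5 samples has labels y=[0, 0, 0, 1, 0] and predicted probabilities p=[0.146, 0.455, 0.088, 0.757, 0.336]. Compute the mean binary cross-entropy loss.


L[0] = -ln(1-0.146) = -ln(0.854) = 0.1578
L[1] = -ln(1-0.455) = -ln(0.545) = 0.607
L[2] = -ln(1-0.088) = -ln(0.912) = 0.0921
L[3] = -ln(0.757) = 0.2784
L[4] = -ln(1-0.336) = -ln(0.664) = 0.4095
mean = (0.1578 + 0.607 + 0.0921 + 0.2784 + 0.4095)/5 = 0.309

0.309


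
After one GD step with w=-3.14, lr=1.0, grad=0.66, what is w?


w_new = w - α·∇
= -3.14 - 1.0·0.66
= -3.14 - 0.66
= -3.8

-3.8


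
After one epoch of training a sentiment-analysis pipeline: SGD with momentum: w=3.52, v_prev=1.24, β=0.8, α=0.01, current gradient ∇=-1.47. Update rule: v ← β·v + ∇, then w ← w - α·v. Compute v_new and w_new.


v_new = 0.8·1.24 - 1.47 = 0.992 - 1.47 = -0.478
w_new = 3.52 - 0.01·-0.478 = 3.52 + 0.00478 = 3.52478

v_new=-0.478, w_new=3.52478


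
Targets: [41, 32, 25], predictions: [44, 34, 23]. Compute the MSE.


Squared errors: (41-44)²=9, (32-34)²=4, (25-23)²=4
Sum = 17
MSE = 17/3 = 17/3

17/3


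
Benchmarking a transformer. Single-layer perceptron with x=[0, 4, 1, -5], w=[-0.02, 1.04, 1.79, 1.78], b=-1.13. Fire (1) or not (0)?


z = (0)·(-0.02) + (4)·(1.04) + (1)·(1.79) + (-5)·(1.78) - 1.13
  = -4.08
step(z) = 0 (z<0)

0


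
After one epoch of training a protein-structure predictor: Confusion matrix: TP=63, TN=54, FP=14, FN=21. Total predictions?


Total = TP + TN + FP + FN
= 63 + 54 + 14 + 21
= 152
(Predicted positive: 77, predicted negative: 75)

152


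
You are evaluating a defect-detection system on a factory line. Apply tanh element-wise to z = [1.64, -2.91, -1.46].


tanh(1.64) = 0.9275
tanh(-2.91) = -0.9941
tanh(-1.46) = -0.8977
result = [0.9275, -0.9941, -0.8977]

[0.9275, -0.9941, -0.8977]


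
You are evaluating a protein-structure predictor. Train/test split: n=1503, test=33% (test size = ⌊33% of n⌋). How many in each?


Test = ⌊1503·33/100⌋ = 495
Train = 1503 - 495 = 1008

Train: 1008, Test: 495


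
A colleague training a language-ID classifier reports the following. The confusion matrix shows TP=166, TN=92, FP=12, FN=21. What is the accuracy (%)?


Accuracy = (TP+TN)/(TP+TN+FP+FN)
= (166+92)/(291)
= 258/291 = 88.66%

88.66%


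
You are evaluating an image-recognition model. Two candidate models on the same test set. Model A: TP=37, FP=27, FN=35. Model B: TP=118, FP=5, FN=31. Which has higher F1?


Model A: P=37/64=0.5781, R=37/72=0.5139, F1=2PR/(P+R)=2TP/(2TP+FP+FN)=74/136=0.5441
Model B: P=118/123=0.9593, R=118/149=0.7919, F1=2PR/(P+R)=2TP/(2TP+FP+FN)=236/272=0.8676
0.5441 < 0.8676 → Model B

Model B


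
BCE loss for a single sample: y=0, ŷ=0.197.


BCE = -[y·ln(p) + (1-y)·ln(1-p)]
= -0 - 1·ln(1-0.197)
= -ln(0.803) = 0.2194

0.2194


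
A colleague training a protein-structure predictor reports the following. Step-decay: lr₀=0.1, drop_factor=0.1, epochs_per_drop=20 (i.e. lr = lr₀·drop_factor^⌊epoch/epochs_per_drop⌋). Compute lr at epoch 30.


n_drops = ⌊30/20⌋ = 1
lr = 0.1·0.1^1 = 0.1·0.1 = 0.01

0.01


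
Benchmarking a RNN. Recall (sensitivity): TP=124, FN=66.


Recall = TP/(TP+FN)
= 124/(124+66)
= 124/190 = 65.26%

65.26%


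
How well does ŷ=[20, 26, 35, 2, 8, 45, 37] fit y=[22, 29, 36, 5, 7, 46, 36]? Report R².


ȳ = 25.8571
SS_res = Σ(y-ŷ)² = 26
SS_tot = Σ(y-ȳ)² = 1426.86
R² = 1 - SS_res/SS_tot = 1 - 0.0182 = 0.9818

0.9818


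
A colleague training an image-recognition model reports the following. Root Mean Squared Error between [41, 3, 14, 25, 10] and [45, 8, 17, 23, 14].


MSE = 70/5 = 14
RMSE = √(70/5) = 3.7417

3.7417


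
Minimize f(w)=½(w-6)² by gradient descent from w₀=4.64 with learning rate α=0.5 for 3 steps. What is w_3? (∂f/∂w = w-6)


step 1: grad = 4.64-6 = -1.36; w = 4.64 - 0.5·(-1.36) = 5.32
step 2: grad = 5.32-6 = -0.68; w = 5.32 - 0.5·(-0.68) = 5.66
step 3: grad = 5.66-6 = -0.34; w = 5.66 - 0.5·(-0.34) = 5.83

5.83


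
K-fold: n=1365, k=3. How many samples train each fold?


Fold size = 1365/3 = 455
Training per fold = 1365 - 455 = 910

910


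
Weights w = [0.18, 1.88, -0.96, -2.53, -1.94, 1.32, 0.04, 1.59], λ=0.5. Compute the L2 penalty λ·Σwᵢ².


‖w‖₂² = (0.18)² + (1.88)² + (-0.96)² + (-2.53)² + (-1.94)² + (1.32)² + (0.04)² + (1.59)²
     = 0.0324 + 3.5344 + 0.9216 + 6.4009 + 3.7636 + 1.7424 + 0.0016 + 2.5281
     = 18.925
λ·‖w‖₂² = 0.5·18.925 = 9.4625

9.4625


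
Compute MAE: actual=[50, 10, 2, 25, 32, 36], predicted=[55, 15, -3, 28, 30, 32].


Absolute errors: |50-55|=5, |10-15|=5, |2+ 3|=5, |25-28|=3, |32-30|=2, |36-32|=4
Sum = 24
MAE = 24/6 = 4

4


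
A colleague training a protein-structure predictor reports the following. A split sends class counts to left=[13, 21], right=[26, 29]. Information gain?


Parent = [39, 50], H_parent = 0.989
H_left = 0.9597 (n=34), H_right = 0.9979 (n=55)
H_children = (34/89)·0.9597 + (55/89)·0.9979 = 0.9833
IG = 0.989 - 0.9833 = 0.0057

0.0057


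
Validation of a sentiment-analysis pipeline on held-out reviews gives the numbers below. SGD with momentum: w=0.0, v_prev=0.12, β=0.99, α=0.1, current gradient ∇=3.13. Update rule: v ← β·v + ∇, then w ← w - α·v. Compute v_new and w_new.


v_new = 0.99·0.12 + 3.13 = 0.1188 + 3.13 = 3.2488
w_new = 0.0 - 0.1·3.2488 = 0.0 - 0.32488 = -0.32488

v_new=3.2488, w_new=-0.32488


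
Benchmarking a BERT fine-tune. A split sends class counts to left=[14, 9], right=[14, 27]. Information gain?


Parent = [28, 36], H_parent = 0.9887
H_left = 0.9656 (n=23), H_right = 0.9262 (n=41)
H_children = (23/64)·0.9656 + (41/64)·0.9262 = 0.9404
IG = 0.9887 - 0.9404 = 0.0483

0.0483


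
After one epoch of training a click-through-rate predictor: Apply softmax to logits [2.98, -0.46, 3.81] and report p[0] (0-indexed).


Exponentials: e^2.98=19.6878, e^-0.46=0.6313, e^3.81=45.1504
Sum = 65.4695
Softmax = [0.3007, 0.0096, 0.6896]
p[0] = 19.6878/65.4695 = 0.3007

0.3007


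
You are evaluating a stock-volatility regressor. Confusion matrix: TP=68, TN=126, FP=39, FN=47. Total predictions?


Total = TP + TN + FP + FN
= 68 + 126 + 39 + 47
= 280
(Predicted positive: 107, predicted negative: 173)

280


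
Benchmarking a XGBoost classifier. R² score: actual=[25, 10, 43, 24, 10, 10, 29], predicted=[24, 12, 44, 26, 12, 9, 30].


ȳ = 21.5714
SS_res = Σ(y-ŷ)² = 16
SS_tot = Σ(y-ȳ)² = 933.71
R² = 1 - SS_res/SS_tot = 1 - 0.0171 = 0.9829

0.9829


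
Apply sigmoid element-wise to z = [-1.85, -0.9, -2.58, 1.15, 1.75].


σ(-1.85) = 1/(1+e^1.85) = 0.1359
σ(-0.9) = 1/(1+e^0.9) = 0.2891
σ(-2.58) = 1/(1+e^2.58) = 0.0704
σ(1.15) = 1/(1+e^-1.15) = 0.7595
σ(1.75) = 1/(1+e^-1.75) = 0.852
result = [0.1359, 0.2891, 0.0704, 0.7595, 0.852]

[0.1359, 0.2891, 0.0704, 0.7595, 0.852]


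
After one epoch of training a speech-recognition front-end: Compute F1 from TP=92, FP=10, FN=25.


Precision = 92/102 = 0.902
Recall = 92/117 = 0.7863
F1 = 2·P·R/(P+R) = 2·TP/(2·TP+FP+FN) = 184/(184+10+25) = 184/219 = 0.8402

0.8402


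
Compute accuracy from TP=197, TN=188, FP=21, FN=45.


Accuracy = (TP+TN)/(TP+TN+FP+FN)
= (197+188)/(451)
= 385/451 = 85.37%

85.37%


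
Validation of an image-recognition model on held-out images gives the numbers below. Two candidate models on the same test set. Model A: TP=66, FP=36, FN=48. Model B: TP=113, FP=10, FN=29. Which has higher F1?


Model A: P=66/102=0.6471, R=66/114=0.5789, F1=2PR/(P+R)=2TP/(2TP+FP+FN)=132/216=0.6111
Model B: P=113/123=0.9187, R=113/142=0.7958, F1=2PR/(P+R)=2TP/(2TP+FP+FN)=226/265=0.8528
0.6111 < 0.8528 → Model B

Model B


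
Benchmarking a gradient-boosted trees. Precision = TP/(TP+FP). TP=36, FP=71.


Precision = TP/(TP+FP)
= 36/(36+71)
= 36/107 = 33.64%

33.64%


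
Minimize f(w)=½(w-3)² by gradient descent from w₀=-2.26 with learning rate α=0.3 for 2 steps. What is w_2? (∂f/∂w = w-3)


step 1: grad = -2.26-3 = -5.26; w = -2.26 - 0.3·(-5.26) = -0.682
step 2: grad = -0.682-3 = -3.682; w = -0.682 - 0.3·(-3.682) = 0.4226

0.4226


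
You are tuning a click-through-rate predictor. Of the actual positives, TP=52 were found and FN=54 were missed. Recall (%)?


Recall = TP/(TP+FN)
= 52/(52+54)
= 52/106 = 49.06%

49.06%


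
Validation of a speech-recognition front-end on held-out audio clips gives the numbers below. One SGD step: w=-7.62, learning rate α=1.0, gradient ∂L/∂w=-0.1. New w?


w_new = w - α·∇
= -7.62 - 1.0·-0.1
= -7.62 + 0.1
= -7.52

-7.52


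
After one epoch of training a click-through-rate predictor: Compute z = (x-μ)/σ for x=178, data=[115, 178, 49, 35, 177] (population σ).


μ = 110.8, σ = 60.7961
z = (178 - 110.8)/60.7961 = 1.1053

1.1053


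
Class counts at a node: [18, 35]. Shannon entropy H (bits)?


Probabilities: [18/53, 35/53] ≈ [0.3396, 0.6604]
H = -((18/53)·log₂(18/53) + (35/53)·log₂(35/53))
  = 0.9245 bits

0.9245 bits


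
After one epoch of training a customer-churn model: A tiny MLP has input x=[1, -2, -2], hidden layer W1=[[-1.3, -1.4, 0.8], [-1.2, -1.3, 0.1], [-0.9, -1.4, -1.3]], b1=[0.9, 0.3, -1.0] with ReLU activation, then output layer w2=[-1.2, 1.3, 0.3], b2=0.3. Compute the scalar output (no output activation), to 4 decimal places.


z1[0] = (-1.3)·(1) + (-1.4)·(-2) + (0.8)·(-2) + 0.9 = 0.8
z1[1] = (-1.2)·(1) + (-1.3)·(-2) + (0.1)·(-2) + 0.3 = 1.5
z1[2] = (-0.9)·(1) + (-1.4)·(-2) + (-1.3)·(-2) - 1.0 = 3.5
h = ReLU(z1) = [0.8, 1.5, 3.5]
output = (-1.2)·(0.8) + (1.3)·(1.5) + (0.3)·(3.5) + 0.3 = 2.34

2.34


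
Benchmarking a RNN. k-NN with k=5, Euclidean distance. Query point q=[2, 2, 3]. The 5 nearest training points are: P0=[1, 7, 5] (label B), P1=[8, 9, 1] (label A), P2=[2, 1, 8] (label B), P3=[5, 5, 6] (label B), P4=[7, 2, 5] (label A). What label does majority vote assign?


d(q,P0) = 5.4772  (label B)
d(q,P1) = 9.434  (label A)
d(q,P2) = 5.099  (label B)
d(q,P3) = 5.1962  (label B)
d(q,P4) = 5.3852  (label A)
Votes: A=2, B=3
Majority → B

B


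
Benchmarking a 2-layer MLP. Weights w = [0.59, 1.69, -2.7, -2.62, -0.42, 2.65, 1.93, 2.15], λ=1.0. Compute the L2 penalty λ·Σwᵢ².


‖w‖₂² = (0.59)² + (1.69)² + (-2.7)² + (-2.62)² + (-0.42)² + (2.65)² + (1.93)² + (2.15)²
     = 0.3481 + 2.8561 + 7.29 + 6.8644 + 0.1764 + 7.0225 + 3.7249 + 4.6225
     = 32.9049
λ·‖w‖₂² = 1.0·32.9049 = 32.9049

32.9049


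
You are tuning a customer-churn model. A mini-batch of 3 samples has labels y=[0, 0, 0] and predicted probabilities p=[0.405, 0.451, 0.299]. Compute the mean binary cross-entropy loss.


L[0] = -ln(1-0.405) = -ln(0.595) = 0.5192
L[1] = -ln(1-0.451) = -ln(0.549) = 0.5997
L[2] = -ln(1-0.299) = -ln(0.701) = 0.3552
mean = (0.5192 + 0.5997 + 0.3552)/3 = 0.4914

0.4914


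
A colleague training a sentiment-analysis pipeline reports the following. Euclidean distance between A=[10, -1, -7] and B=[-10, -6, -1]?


d = √((10+ 10)² + (-1+ 6)² + (-7+ 1)²)
  = √(400 + 25 + 36)
  = √461 = 21.4709

21.4709


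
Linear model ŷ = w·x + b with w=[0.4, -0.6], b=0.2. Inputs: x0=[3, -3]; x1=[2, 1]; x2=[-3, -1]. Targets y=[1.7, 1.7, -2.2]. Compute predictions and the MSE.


ŷ0 = (0.4)·(3) + (-0.6)·(-3) + 0.2 = 3.2
ŷ1 = (0.4)·(2) + (-0.6)·(1) + 0.2 = 0.4
ŷ2 = (0.4)·(-3) + (-0.6)·(-1) + 0.2 = -0.4
errors² = [2.25, 1.69, 3.24]
MSE = 7.1800/3 = 2.3933

2.3933


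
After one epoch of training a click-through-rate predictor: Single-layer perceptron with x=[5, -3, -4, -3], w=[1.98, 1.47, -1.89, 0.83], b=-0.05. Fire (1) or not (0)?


z = (5)·(1.98) + (-3)·(1.47) + (-4)·(-1.89) + (-3)·(0.83) - 0.05
  = 10.51
step(z) = 1 (z≥0)

1


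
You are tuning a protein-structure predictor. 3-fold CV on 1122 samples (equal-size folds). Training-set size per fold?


Fold size = 1122/3 = 374
Training per fold = 1122 - 374 = 748

748


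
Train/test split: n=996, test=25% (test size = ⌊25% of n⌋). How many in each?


Test = ⌊996·25/100⌋ = 249
Train = 996 - 249 = 747

Train: 747, Test: 249


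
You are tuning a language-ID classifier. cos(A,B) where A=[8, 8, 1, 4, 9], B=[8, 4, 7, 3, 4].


A·B = 8·8 + 8·4 + 1·7 + 4·3 + 9·4 = 151
‖A‖ = √226 = 15.0333, ‖B‖ = √154 = 12.4097
cos = 151/(√226·√154) = 151/√34804 = 0.8094

0.8094


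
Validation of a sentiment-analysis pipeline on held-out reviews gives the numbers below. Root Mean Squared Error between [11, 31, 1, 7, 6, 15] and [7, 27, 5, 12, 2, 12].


MSE = 98/6 = 16.3333
RMSE = √(98/6) = 4.0415

4.0415


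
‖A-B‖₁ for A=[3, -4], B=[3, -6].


d = |3-3| + |-4+ 6|
  = 0 + 2
  = 2

2


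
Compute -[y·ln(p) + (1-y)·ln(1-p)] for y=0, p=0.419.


BCE = -[y·ln(p) + (1-y)·ln(1-p)]
= -0 - 1·ln(1-0.419)
= -ln(0.581) = 0.543

0.543


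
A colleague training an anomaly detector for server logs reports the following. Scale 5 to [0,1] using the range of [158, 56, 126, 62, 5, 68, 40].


min=5, max=158
(5-5)/(158-5) = 0/153 = 0.0

0.0


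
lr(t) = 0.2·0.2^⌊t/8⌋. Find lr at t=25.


n_drops = ⌊25/8⌋ = 3
lr = 0.2·0.2^3 = 0.2·0.008 = 0.0016

0.0016


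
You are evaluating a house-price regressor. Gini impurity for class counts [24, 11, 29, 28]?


Probabilities: [24/92, 11/92, 29/92, 28/92] ≈ [0.2609, 0.1196, 0.3152, 0.3043]
Σpᵢ² = (576 + 121 + 841 + 784)/92² = 2322/8464
Gini = 1 - Σpᵢ² = 1 - 2322/8464 = 0.7257

0.7257


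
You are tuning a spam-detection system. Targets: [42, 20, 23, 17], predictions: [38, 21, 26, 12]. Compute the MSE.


Squared errors: (42-38)²=16, (20-21)²=1, (23-26)²=9, (17-12)²=25
Sum = 51
MSE = 51/4 = 51/4

51/4


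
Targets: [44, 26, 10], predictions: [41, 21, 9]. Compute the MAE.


Absolute errors: |44-41|=3, |26-21|=5, |10-9|=1
Sum = 9
MAE = 9/3 = 3

3


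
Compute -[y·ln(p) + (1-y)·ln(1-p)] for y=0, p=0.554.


BCE = -[y·ln(p) + (1-y)·ln(1-p)]
= -0 - 1·ln(1-0.554)
= -ln(0.446) = 0.8074

0.8074


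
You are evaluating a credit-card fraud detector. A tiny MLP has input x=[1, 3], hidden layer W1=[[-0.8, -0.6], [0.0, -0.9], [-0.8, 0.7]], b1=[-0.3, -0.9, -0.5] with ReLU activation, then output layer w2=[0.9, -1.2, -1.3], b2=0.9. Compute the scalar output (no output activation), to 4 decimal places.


z1[0] = (-0.8)·(1) + (-0.6)·(3) - 0.3 = -2.9
z1[1] = (0.0)·(1) + (-0.9)·(3) - 0.9 = -3.6
z1[2] = (-0.8)·(1) + (0.7)·(3) - 0.5 = 0.8
h = ReLU(z1) = [0.0, 0.0, 0.8]
output = (0.9)·(0.0) + (-1.2)·(0.0) + (-1.3)·(0.8) + 0.9 = -0.14

-0.14


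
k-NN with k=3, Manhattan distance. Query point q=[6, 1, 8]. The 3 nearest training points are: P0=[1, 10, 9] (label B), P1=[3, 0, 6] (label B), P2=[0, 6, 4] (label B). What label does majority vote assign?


d(q,P0) = 15  (label B)
d(q,P1) = 6  (label B)
d(q,P2) = 15  (label B)
Votes: A=0, B=3
Majority → B

B


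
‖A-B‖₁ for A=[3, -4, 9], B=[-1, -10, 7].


d = |3+ 1| + |-4+ 10| + |9-7|
  = 4 + 6 + 2
  = 12

12


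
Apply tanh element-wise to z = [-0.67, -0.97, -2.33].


tanh(-0.67) = -0.585
tanh(-0.97) = -0.7487
tanh(-2.33) = -0.9812
result = [-0.585, -0.7487, -0.9812]

[-0.585, -0.7487, -0.9812]


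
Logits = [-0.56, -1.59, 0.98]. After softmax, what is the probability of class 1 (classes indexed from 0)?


Exponentials: e^-0.56=0.5712, e^-1.59=0.2039, e^0.98=2.6645
Sum = 3.4396
Softmax = [0.1661, 0.0593, 0.7746]
p[1] = 0.2039/3.4396 = 0.0593

0.0593


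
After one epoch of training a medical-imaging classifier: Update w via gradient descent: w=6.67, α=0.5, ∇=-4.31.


w_new = w - α·∇
= 6.67 - 0.5·-4.31
= 6.67 + 2.155
= 8.825

8.825


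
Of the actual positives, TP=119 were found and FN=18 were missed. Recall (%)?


Recall = TP/(TP+FN)
= 119/(119+18)
= 119/137 = 86.86%

86.86%


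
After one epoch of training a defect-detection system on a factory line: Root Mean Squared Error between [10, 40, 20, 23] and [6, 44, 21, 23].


MSE = 33/4 = 8.25
RMSE = √(33/4) = 2.8723

2.8723


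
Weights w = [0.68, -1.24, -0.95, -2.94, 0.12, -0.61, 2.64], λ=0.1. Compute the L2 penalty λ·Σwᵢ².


‖w‖₂² = (0.68)² + (-1.24)² + (-0.95)² + (-2.94)² + (0.12)² + (-0.61)² + (2.64)²
     = 0.4624 + 1.5376 + 0.9025 + 8.6436 + 0.0144 + 0.3721 + 6.9696
     = 18.9022
λ·‖w‖₂² = 0.1·18.9022 = 1.89022

1.89022


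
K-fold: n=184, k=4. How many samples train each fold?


Fold size = 184/4 = 46
Training per fold = 184 - 46 = 138

138


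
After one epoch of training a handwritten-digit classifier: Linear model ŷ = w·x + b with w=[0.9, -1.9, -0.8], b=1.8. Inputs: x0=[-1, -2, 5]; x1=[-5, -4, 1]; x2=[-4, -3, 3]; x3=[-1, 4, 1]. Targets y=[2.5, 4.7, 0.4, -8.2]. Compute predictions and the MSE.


ŷ0 = (0.9)·(-1) + (-1.9)·(-2) + (-0.8)·(5) + 1.8 = 0.7
ŷ1 = (0.9)·(-5) + (-1.9)·(-4) + (-0.8)·(1) + 1.8 = 4.1
ŷ2 = (0.9)·(-4) + (-1.9)·(-3) + (-0.8)·(3) + 1.8 = 1.5
ŷ3 = (0.9)·(-1) + (-1.9)·(4) + (-0.8)·(1) + 1.8 = -7.5
errors² = [3.24, 0.36, 1.21, 0.49]
MSE = 5.3000/4 = 1.325

1.325


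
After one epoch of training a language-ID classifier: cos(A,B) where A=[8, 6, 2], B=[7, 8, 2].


A·B = 8·7 + 6·8 + 2·2 = 108
‖A‖ = √104 = 10.198, ‖B‖ = √117 = 10.8167
cos = 108/(√104·√117) = 108/√12168 = 0.9791

0.9791


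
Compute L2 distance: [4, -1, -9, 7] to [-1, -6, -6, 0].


d = √((4+ 1)² + (-1+ 6)² + (-9+ 6)² + (7-0)²)
  = √(25 + 25 + 9 + 49)
  = √108 = 10.3923

10.3923


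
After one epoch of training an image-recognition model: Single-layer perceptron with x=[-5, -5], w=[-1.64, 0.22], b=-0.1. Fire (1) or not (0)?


z = (-5)·(-1.64) + (-5)·(0.22) - 0.1
  = 7.0
step(z) = 1 (z≥0)

1


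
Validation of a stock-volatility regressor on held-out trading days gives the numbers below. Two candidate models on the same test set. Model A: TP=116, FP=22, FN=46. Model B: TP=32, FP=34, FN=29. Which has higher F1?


Model A: P=116/138=0.8406, R=116/162=0.716, F1=2PR/(P+R)=2TP/(2TP+FP+FN)=232/300=0.7733
Model B: P=32/66=0.4848, R=32/61=0.5246, F1=2PR/(P+R)=2TP/(2TP+FP+FN)=64/127=0.5039
0.7733 > 0.5039 → Model A

Model A


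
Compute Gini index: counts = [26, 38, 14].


Probabilities: [26/78, 38/78, 14/78] ≈ [0.3333, 0.4872, 0.1795]
Σpᵢ² = (676 + 1444 + 196)/78² = 2316/6084
Gini = 1 - Σpᵢ² = 1 - 2316/6084 = 0.6193

0.6193


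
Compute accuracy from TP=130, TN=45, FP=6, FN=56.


Accuracy = (TP+TN)/(TP+TN+FP+FN)
= (130+45)/(237)
= 175/237 = 73.84%

73.84%


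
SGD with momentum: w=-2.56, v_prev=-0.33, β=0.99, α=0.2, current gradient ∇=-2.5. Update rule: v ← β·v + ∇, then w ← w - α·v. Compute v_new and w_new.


v_new = 0.99·-0.33 - 2.5 = -0.3267 - 2.5 = -2.8267
w_new = -2.56 - 0.2·-2.8267 = -2.56 + 0.56534 = -1.99466

v_new=-2.8267, w_new=-1.99466


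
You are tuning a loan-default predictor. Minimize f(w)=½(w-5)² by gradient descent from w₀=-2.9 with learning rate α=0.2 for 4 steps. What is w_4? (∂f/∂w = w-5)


step 1: grad = -2.9-5 = -7.9; w = -2.9 - 0.2·(-7.9) = -1.32
step 2: grad = -1.32-5 = -6.32; w = -1.32 - 0.2·(-6.32) = -0.056
step 3: grad = -0.056-5 = -5.056; w = -0.056 - 0.2·(-5.056) = 0.9552
step 4: grad = 0.9552-5 = -4.0448; w = 0.9552 - 0.2·(-4.0448) = 1.76416

1.76416


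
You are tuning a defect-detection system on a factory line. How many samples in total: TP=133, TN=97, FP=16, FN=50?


Total = TP + TN + FP + FN
= 133 + 97 + 16 + 50
= 296
(Predicted positive: 149, predicted negative: 147)

296


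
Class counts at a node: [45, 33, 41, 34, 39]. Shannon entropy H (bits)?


Probabilities: [45/192, 33/192, 41/192, 34/192, 39/192] ≈ [0.2344, 0.1719, 0.2135, 0.1771, 0.2031]
H = -((45/192)·log₂(45/192) + (33/192)·log₂(33/192) + (41/192)·log₂(41/192) + (34/192)·log₂(34/192) + (39/192)·log₂(39/192))
  = 2.3122 bits

2.3122 bits


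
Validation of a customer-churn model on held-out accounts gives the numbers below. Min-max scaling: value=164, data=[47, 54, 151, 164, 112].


min=47, max=164
(164-47)/(164-47) = 117/117 = 1.0

1.0


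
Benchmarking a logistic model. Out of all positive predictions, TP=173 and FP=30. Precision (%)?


Precision = TP/(TP+FP)
= 173/(173+30)
= 173/203 = 85.22%

85.22%


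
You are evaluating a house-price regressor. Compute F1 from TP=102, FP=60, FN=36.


Precision = 102/162 = 0.6296
Recall = 102/138 = 0.7391
F1 = 2·P·R/(P+R) = 2·TP/(2·TP+FP+FN) = 204/(204+60+36) = 204/300 = 0.68

0.68


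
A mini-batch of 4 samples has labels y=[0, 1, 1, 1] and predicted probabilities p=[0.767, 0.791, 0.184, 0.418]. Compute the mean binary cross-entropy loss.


L[0] = -ln(1-0.767) = -ln(0.233) = 1.4567
L[1] = -ln(0.791) = 0.2345
L[2] = -ln(0.184) = 1.6928
L[3] = -ln(0.418) = 0.8723
mean = (1.4567 + 0.2345 + 1.6928 + 0.8723)/4 = 1.0641

1.0641


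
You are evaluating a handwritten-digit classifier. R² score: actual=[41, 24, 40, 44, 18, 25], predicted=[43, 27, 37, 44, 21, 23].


ȳ = 32
SS_res = Σ(y-ŷ)² = 35
SS_tot = Σ(y-ȳ)² = 598
R² = 1 - SS_res/SS_tot = 1 - 0.0585 = 0.9415

0.9415


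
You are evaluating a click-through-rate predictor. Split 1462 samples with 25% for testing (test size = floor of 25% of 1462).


Test = ⌊1462·25/100⌋ = 365
Train = 1462 - 365 = 1097

Train: 1097, Test: 365


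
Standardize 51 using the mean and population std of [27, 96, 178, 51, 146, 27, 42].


μ = 81, σ = 56.2037
z = (51 - 81)/56.2037 = -0.5338

-0.5338


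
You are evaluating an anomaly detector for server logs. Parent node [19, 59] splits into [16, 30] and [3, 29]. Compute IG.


Parent = [19, 59], H_parent = 0.801
H_left = 0.9321 (n=46), H_right = 0.4489 (n=32)
H_children = (46/78)·0.9321 + (32/78)·0.4489 = 0.7339
IG = 0.801 - 0.7339 = 0.0671

0.0671


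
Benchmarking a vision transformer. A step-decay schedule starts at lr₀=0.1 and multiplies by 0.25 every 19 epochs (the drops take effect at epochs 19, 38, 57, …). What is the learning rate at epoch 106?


n_drops = ⌊106/19⌋ = 5
lr = 0.1·0.25^5 = 0.1·0.0009765625 = 0.00009765625

0.00009765625


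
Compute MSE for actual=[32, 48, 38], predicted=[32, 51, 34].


Squared errors: (32-32)²=0, (48-51)²=9, (38-34)²=16
Sum = 25
MSE = 25/3 = 25/3

25/3


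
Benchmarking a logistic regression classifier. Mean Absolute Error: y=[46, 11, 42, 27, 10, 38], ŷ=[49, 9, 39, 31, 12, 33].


Absolute errors: |46-49|=3, |11-9|=2, |42-39|=3, |27-31|=4, |10-12|=2, |38-33|=5
Sum = 19
MAE = 19/6 = 19/6

19/6


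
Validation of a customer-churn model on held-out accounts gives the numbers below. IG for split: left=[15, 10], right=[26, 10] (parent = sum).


Parent = [41, 20], H_parent = 0.9127
H_left = 0.971 (n=25), H_right = 0.8524 (n=36)
H_children = (25/61)·0.971 + (36/61)·0.8524 = 0.901
IG = 0.9127 - 0.901 = 0.0117

0.0117


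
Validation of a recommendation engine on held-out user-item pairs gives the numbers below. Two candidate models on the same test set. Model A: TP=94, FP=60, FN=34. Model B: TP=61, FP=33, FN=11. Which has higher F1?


Model A: P=94/154=0.6104, R=94/128=0.7344, F1=2PR/(P+R)=2TP/(2TP+FP+FN)=188/282=0.6667
Model B: P=61/94=0.6489, R=61/72=0.8472, F1=2PR/(P+R)=2TP/(2TP+FP+FN)=122/166=0.7349
0.6667 < 0.7349 → Model B

Model B


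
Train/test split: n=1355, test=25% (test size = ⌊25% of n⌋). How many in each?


Test = ⌊1355·25/100⌋ = 338
Train = 1355 - 338 = 1017

Train: 1017, Test: 338


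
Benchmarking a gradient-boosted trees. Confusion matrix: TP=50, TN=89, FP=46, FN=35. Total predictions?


Total = TP + TN + FP + FN
= 50 + 89 + 46 + 35
= 220
(Predicted positive: 96, predicted negative: 124)

220


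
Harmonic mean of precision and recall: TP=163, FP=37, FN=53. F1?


Precision = 163/200 = 0.815
Recall = 163/216 = 0.7546
F1 = 2·P·R/(P+R) = 2·TP/(2·TP+FP+FN) = 326/(326+37+53) = 326/416 = 0.7837

0.7837


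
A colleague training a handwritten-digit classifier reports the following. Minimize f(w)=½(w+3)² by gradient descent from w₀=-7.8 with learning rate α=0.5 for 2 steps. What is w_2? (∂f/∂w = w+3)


step 1: grad = -7.8+3 = -4.8; w = -7.8 - 0.5·(-4.8) = -5.4
step 2: grad = -5.4+3 = -2.4; w = -5.4 - 0.5·(-2.4) = -4.2

-4.2


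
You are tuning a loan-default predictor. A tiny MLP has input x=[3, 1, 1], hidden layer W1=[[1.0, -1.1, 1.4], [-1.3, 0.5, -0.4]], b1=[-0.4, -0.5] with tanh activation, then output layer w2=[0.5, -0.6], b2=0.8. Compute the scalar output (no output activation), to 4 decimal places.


z1[0] = (1.0)·(3) + (-1.1)·(1) + (1.4)·(1) - 0.4 = 2.9
z1[1] = (-1.3)·(3) + (0.5)·(1) + (-0.4)·(1) - 0.5 = -4.3
h = tanh(z1) = [0.994, -0.9996]
output = (0.5)·(0.994) + (-0.6)·(-0.9996) + 0.8 = 1.8968

1.8968


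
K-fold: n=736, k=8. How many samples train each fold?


Fold size = 736/8 = 92
Training per fold = 736 - 92 = 644

644


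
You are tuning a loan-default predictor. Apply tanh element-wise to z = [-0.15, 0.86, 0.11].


tanh(-0.15) = -0.1489
tanh(0.86) = 0.6963
tanh(0.11) = 0.1096
result = [-0.1489, 0.6963, 0.1096]

[-0.1489, 0.6963, 0.1096]


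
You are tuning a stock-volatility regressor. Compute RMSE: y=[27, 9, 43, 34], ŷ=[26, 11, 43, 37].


MSE = 14/4 = 3.5
RMSE = √(14/4) = 1.8708

1.8708


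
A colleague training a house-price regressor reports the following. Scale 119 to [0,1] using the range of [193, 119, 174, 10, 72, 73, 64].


min=10, max=193
(119-10)/(193-10) = 109/183 = 0.5956

0.5956


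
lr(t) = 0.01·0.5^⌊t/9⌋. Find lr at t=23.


n_drops = ⌊23/9⌋ = 2
lr = 0.01·0.5^2 = 0.01·0.25 = 0.0025

0.0025


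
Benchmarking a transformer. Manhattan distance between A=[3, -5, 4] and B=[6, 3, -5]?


d = |3-6| + |-5-3| + |4+ 5|
  = 3 + 8 + 9
  = 20

20


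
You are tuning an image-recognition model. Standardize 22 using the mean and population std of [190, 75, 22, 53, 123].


μ = 92.6, σ = 58.7762
z = (22 - 92.6)/58.7762 = -1.2012

-1.2012


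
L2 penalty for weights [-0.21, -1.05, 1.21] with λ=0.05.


‖w‖₂² = (-0.21)² + (-1.05)² + (1.21)²
     = 0.0441 + 1.1025 + 1.4641
     = 2.6107
λ·‖w‖₂² = 0.05·2.6107 = 0.130535

0.130535


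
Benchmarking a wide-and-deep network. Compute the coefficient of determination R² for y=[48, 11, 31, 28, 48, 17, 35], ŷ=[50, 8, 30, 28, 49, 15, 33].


ȳ = 31.1429
SS_res = Σ(y-ŷ)² = 23
SS_tot = Σ(y-ȳ)² = 1198.86
R² = 1 - SS_res/SS_tot = 1 - 0.0192 = 0.9808

0.9808


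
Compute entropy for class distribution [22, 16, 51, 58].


Probabilities: [22/147, 16/147, 51/147, 58/147] ≈ [0.1497, 0.1088, 0.3469, 0.3946]
H = -((22/147)·log₂(22/147) + (16/147)·log₂(16/147) + (51/147)·log₂(51/147) + (58/147)·log₂(58/147))
  = 1.8176 bits

1.8176 bits


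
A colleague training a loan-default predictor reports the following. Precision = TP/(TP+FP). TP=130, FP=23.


Precision = TP/(TP+FP)
= 130/(130+23)
= 130/153 = 84.97%

84.97%


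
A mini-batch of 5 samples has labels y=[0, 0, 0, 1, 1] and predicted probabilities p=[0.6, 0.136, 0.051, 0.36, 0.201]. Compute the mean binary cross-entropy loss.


L[0] = -ln(1-0.6) = -ln(0.4) = 0.9163
L[1] = -ln(1-0.136) = -ln(0.864) = 0.1462
L[2] = -ln(1-0.051) = -ln(0.949) = 0.0523
L[3] = -ln(0.36) = 1.0217
L[4] = -ln(0.201) = 1.6045
mean = (0.9163 + 0.1462 + 0.0523 + 1.0217 + 1.6045)/5 = 0.7482

0.7482


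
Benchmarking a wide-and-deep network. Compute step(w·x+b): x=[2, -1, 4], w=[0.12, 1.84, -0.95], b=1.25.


z = (2)·(0.12) + (-1)·(1.84) + (4)·(-0.95) + 1.25
  = -4.15
step(z) = 0 (z<0)

0


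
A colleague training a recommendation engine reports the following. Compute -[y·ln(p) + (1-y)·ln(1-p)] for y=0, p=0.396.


BCE = -[y·ln(p) + (1-y)·ln(1-p)]
= -0 - 1·ln(1-0.396)
= -ln(0.604) = 0.5042

0.5042


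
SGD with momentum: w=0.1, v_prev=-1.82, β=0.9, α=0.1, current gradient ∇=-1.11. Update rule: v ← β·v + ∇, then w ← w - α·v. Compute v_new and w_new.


v_new = 0.9·-1.82 - 1.11 = -1.638 - 1.11 = -2.748
w_new = 0.1 - 0.1·-2.748 = 0.1 + 0.2748 = 0.3748

v_new=-2.748, w_new=0.3748


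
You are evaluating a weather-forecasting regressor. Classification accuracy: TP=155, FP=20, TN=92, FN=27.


Accuracy = (TP+TN)/(TP+TN+FP+FN)
= (155+92)/(294)
= 247/294 = 84.01%

84.01%


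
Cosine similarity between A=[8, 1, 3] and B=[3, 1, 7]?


A·B = 8·3 + 1·1 + 3·7 = 46
‖A‖ = √74 = 8.6023, ‖B‖ = √59 = 7.6811
cos = 46/(√74·√59) = 46/√4366 = 0.6962

0.6962


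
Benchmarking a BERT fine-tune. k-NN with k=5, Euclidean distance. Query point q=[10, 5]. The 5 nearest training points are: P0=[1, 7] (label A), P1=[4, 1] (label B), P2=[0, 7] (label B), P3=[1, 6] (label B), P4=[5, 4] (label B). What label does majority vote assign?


d(q,P0) = 9.2195  (label A)
d(q,P1) = 7.2111  (label B)
d(q,P2) = 10.198  (label B)
d(q,P3) = 9.0554  (label B)
d(q,P4) = 5.099  (label B)
Votes: A=1, B=4
Majority → B

B


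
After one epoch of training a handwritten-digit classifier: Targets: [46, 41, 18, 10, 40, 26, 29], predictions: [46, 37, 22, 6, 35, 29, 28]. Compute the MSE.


Squared errors: (46-46)²=0, (41-37)²=16, (18-22)²=16, (10-6)²=16, (40-35)²=25, (26-29)²=9, (29-28)²=1
Sum = 83
MSE = 83/7 = 83/7

83/7


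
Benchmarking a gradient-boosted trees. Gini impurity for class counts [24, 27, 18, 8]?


Probabilities: [24/77, 27/77, 18/77, 8/77] ≈ [0.3117, 0.3506, 0.2338, 0.1039]
Σpᵢ² = (576 + 729 + 324 + 64)/77² = 1693/5929
Gini = 1 - Σpᵢ² = 1 - 1693/5929 = 0.7145

0.7145


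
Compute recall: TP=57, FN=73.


Recall = TP/(TP+FN)
= 57/(57+73)
= 57/130 = 43.85%

43.85%


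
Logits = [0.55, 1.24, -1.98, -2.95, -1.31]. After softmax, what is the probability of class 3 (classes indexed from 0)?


Exponentials: e^0.55=1.7333, e^1.24=3.4556, e^-1.98=0.1381, e^-2.95=0.0523, e^-1.31=0.2698
Sum = 5.6491
Softmax = [0.3068, 0.6117, 0.0244, 0.0093, 0.0478]
p[3] = 0.0523/5.6491 = 0.0093

0.0093


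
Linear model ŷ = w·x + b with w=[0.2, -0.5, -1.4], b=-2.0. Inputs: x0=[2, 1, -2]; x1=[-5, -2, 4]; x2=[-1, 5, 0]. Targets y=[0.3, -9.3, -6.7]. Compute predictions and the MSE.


ŷ0 = (0.2)·(2) + (-0.5)·(1) + (-1.4)·(-2) - 2.0 = 0.7
ŷ1 = (0.2)·(-5) + (-0.5)·(-2) + (-1.4)·(4) - 2.0 = -7.6
ŷ2 = (0.2)·(-1) + (-0.5)·(5) + (-1.4)·(0) - 2.0 = -4.7
errors² = [0.16, 2.89, 4.0]
MSE = 7.0500/3 = 2.35

2.35


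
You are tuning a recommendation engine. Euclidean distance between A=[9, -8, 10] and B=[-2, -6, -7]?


d = √((9+ 2)² + (-8+ 6)² + (10+ 7)²)
  = √(121 + 4 + 289)
  = √414 = 20.347

20.347


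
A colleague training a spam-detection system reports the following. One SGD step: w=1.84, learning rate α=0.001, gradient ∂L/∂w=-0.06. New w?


w_new = w - α·∇
= 1.84 - 0.001·-0.06
= 1.84 + 0.00006
= 1.84006

1.84006
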